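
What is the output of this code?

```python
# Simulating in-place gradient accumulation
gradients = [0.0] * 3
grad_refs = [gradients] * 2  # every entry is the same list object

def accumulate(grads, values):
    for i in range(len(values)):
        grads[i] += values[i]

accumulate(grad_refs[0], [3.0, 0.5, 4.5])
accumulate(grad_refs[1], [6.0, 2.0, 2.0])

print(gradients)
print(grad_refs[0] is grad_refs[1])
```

Key concept: gradient accumulation aliasing.
Step by step:
`gradients = [0.0] * 3` → gradients = [0.0, 0.0, 0.0]
`grad_refs = [gradients] * 2` → grad_refs = [[0.0, 0.0, 0.0], [0.0, 0.0, 0.0]]
`accumulate(grad_refs[0], [3.0, 0.5, 4.5])` → gradients = [3.0, 0.5, 4.5]; grad_refs = [[3.0, 0.5, 4.5], [3.0, 0.5, 4.5]]
`accumulate(grad_refs[1], [6.0, 2.0, 2.0])` → gradients = [9.0, 2.5, 6.5]; grad_refs = [[9.0, 2.5, 6.5], [9.0, 2.5, 6.5]]
`print(gradients)` → prints [9.0, 2.5, 6.5]
`print(grad_refs[0] is grad_refs[1])` → prints True

Answer:
[9.0, 2.5, 6.5]
True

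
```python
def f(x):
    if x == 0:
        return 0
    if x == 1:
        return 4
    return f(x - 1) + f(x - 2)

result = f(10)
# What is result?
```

Build up from base cases: f(0)=0, f(1)=4, f(2)=4, f(3)=8, f(4)=12, f(5)=20, f(6)=32, ..., f(10)=220

Answer: 220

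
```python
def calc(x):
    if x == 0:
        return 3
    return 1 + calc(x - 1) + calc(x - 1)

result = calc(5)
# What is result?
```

calc(x) = 1 + 2·calc(x-1), calc(0)=3. Closed form: (3+1)·2^5 - 1 = 127.

Answer: 127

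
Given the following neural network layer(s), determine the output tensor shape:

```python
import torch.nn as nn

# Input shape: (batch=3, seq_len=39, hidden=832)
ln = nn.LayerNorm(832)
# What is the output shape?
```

Input: (3, 39, 832) -> Output: (3, 39, 832)

Answer: (3, 39, 832)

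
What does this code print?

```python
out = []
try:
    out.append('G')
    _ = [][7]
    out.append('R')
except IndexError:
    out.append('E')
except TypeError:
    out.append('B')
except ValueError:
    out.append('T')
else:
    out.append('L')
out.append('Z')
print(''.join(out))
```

Execution trace: 'G' (try body) → 'E' (except IndexError) → 'Z' (after the try/except). Output: GEZ

Answer: GEZ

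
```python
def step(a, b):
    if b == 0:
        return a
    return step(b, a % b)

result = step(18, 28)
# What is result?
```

step(18, 28) -> step(28, 18) -> step(18, 10) -> step(10, 8) -> step(8, 2) -> step(2, 0) -> 2

Answer: 2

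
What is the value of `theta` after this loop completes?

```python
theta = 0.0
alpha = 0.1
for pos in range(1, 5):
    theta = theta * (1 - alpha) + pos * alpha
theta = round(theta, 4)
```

Moving average with lr=0.1
`theta` takes the values: 0.0 → 0.1 → 0.29 → 0.561 → 0.9049

Answer: 0.9049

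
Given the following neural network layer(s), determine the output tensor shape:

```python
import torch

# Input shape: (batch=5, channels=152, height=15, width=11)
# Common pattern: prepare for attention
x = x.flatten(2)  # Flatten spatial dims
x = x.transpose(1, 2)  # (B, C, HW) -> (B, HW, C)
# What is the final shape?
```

Input: (5, 152, 15, 11) -> after flatten(2): (5, 152, 165) -> Output: (5, 165, 152)

Answer: (5, 165, 152)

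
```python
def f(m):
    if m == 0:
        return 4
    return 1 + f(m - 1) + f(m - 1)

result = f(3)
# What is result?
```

f(m) = 1 + 2·f(m-1), f(0)=4. Closed form: (4+1)·2^3 - 1 = 39.

Answer: 39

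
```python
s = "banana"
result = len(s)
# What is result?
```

Trace:
`s = "banana"` → s = 'banana'
`result = len(s)` → result = 6
So result = 6

Answer: 6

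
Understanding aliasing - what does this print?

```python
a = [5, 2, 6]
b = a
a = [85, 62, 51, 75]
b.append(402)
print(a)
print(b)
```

Key concept: rebinding vs mutation: a is rebound to a new list, b still points at the original.
Step by step:
`a = [5, 2, 6]` → a = [5, 2, 6]
`b = a` → b = [5, 2, 6] (same object as a)
`a = [85, 62, 51, 75]` → a = [85, 62, 51, 75]
`b.append(402)` → b = [5, 2, 6, 402]
`print(a)` → prints [85, 62, 51, 75]
`print(b)` → prints [5, 2, 6, 402]

Answer:
[85, 62, 51, 75]
[5, 2, 6, 402]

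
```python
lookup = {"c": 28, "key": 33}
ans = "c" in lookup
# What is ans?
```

Trace:
`lookup = {"c": 28, "key": 33}` → lookup = {'c': 28, 'key': 33}
`ans = "c" in lookup` → ans = True
So ans = True

Answer: True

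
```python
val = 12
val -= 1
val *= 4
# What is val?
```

Trace:
`val = 12` → val = 12
`val -= 1` → val = 11
`val *= 4` → val = 44
So val = 44

Answer: 44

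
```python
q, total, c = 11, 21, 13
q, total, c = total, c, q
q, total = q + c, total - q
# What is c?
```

Trace:
`q, total, c = 11, 21, 13` → q = 11; total = 21; c = 13
`q, total, c = total, c, q` → q = 21; total = 13; c = 11
`q, total = q + c, total - q` → q = 32; total = -8
So c = 11

Answer: 11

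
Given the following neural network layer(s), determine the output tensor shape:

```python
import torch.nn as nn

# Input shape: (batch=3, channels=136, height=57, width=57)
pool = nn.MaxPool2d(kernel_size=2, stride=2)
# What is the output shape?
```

Input: (3, 136, 57, 57) -> Output: (3, 136, 28, 28)

Answer: (3, 136, 28, 28)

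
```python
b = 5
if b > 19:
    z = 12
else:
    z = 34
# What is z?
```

Trace:
`b = 5` → b = 5
`if b > 19: ...` → b > 19 is False, take else branch → z = 34
So z = 34

Answer: 34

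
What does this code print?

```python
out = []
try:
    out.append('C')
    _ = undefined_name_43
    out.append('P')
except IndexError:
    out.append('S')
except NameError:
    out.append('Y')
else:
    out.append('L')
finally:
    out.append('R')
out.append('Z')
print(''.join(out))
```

Execution trace: 'C' (try body) → 'Y' (except NameError) → 'R' (finally) → 'Z' (after the try/except). Output: CYRZ

Answer: CYRZ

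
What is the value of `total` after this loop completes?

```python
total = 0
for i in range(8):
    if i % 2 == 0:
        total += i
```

Sum of even numbers 0 to 7
`total` takes the values: 0 → 2 → 6 → 12

Answer: 12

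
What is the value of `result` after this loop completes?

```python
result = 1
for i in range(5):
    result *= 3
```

3^5 = 243
`result` takes the values: 1 → 3 → 9 → 27 → 81 → 243

Answer: 243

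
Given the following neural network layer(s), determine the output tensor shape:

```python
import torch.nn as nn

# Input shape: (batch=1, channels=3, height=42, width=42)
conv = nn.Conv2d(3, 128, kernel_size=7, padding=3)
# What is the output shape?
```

Input: (1, 3, 42, 42) -> Output: (1, 128, 42, 42)

Answer: (1, 128, 42, 42)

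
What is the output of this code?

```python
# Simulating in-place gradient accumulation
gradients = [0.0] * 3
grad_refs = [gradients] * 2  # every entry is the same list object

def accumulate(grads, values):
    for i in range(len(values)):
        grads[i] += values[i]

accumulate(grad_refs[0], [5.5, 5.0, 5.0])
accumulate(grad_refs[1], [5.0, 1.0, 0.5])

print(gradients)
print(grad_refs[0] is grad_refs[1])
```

Key concept: gradient accumulation aliasing.
Step by step:
`gradients = [0.0] * 3` → gradients = [0.0, 0.0, 0.0]
`grad_refs = [gradients] * 2` → grad_refs = [[0.0, 0.0, 0.0], [0.0, 0.0, 0.0]]
`accumulate(grad_refs[0], [5.5, 5.0, 5.0])` → gradients = [5.5, 5.0, 5.0]; grad_refs = [[5.5, 5.0, 5.0], [5.5, 5.0, 5.0]]
`accumulate(grad_refs[1], [5.0, 1.0, 0.5])` → gradients = [10.5, 6.0, 5.5]; grad_refs = [[10.5, 6.0, 5.5], [10.5, 6.0, 5.5]]
`print(gradients)` → prints [10.5, 6.0, 5.5]
`print(grad_refs[0] is grad_refs[1])` → prints True

Answer:
[10.5, 6.0, 5.5]
True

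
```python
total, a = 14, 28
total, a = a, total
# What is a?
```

Trace:
`total, a = 14, 28` → total = 14; a = 28
`total, a = a, total` → total = 28; a = 14
So a = 14

Answer: 14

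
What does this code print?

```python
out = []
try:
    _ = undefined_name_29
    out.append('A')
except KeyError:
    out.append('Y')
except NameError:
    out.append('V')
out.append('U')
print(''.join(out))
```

Execution trace: 'V' (except NameError) → 'U' (after the try/except). Output: VU

Answer: VU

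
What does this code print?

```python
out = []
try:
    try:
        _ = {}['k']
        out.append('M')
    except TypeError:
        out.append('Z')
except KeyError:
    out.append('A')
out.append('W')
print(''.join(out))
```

Execution trace: 'A' (outer except KeyError) → 'W' (after the try/except). Output: AW

Answer: AW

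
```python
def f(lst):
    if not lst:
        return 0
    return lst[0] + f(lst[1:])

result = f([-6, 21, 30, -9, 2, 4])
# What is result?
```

(-6) + 21 + 30 + (-9) + 2 + 4 + 0 = 42

Answer: 42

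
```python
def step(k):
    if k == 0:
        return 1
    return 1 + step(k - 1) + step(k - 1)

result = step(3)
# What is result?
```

step(k) = 1 + 2·step(k-1), step(0)=1. Closed form: (1+1)·2^3 - 1 = 15.

Answer: 15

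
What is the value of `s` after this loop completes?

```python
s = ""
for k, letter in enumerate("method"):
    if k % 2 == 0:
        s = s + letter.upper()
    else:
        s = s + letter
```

Uppercase even positions in 'method'
`s` takes the values: "" → "M" → "Me" → "MeT" → "MeTh" → "MeThO" → "MeThOd"

Answer: "MeThOd"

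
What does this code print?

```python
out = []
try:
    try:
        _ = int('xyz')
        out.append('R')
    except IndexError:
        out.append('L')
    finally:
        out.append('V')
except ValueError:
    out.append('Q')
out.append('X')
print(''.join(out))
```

Execution trace: 'V' (finally) → 'Q' (outer except ValueError) → 'X' (after the try/except). Output: VQX

Answer: VQX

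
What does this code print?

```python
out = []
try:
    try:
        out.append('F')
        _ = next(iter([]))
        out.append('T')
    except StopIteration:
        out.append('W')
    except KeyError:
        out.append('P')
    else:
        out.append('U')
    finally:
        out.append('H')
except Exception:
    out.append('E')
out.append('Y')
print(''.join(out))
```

Execution trace: 'F' (inner try body) → 'W' (inner except StopIteration) → 'H' (inner finally) → 'Y' (after the try/except). Output: FWHY

Answer: FWHY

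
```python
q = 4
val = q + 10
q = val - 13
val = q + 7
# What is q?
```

Trace:
`q = 4` → q = 4
`val = q + 10` → val = 14
`q = val - 13` → q = 1
`val = q + 7` → val = 8
So q = 1

Answer: 1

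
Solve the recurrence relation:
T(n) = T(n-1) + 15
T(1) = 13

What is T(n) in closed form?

Unrolling: T(n) = T(1) + 15·(n-1) = 13 + 15(n-1) = 15n - 2.

Answer: T(n) = 15n - 2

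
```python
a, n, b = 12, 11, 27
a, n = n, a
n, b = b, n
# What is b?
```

Trace:
`a, n, b = 12, 11, 27` → a = 12; n = 11; b = 27
`a, n = n, a` → a = 11; n = 12
`n, b = b, n` → n = 27; b = 12
So b = 12

Answer: 12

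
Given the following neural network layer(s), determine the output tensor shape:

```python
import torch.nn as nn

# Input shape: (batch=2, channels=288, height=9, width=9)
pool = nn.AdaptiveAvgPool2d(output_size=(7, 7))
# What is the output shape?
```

Input: (2, 288, 9, 9) -> Output: (2, 288, 7, 7)

Answer: (2, 288, 7, 7)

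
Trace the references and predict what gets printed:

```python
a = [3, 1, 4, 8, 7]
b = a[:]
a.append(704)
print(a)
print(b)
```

Key concept: slice [:] creates copy.
Step by step:
`a = [3, 1, 4, 8, 7]` → a = [3, 1, 4, 8, 7]
`b = a[:]` → b = [3, 1, 4, 8, 7]
`a.append(704)` → a = [3, 1, 4, 8, 7, 704]
`print(a)` → prints [3, 1, 4, 8, 7, 704]
`print(b)` → prints [3, 1, 4, 8, 7]

Answer:
[3, 1, 4, 8, 7, 704]
[3, 1, 4, 8, 7]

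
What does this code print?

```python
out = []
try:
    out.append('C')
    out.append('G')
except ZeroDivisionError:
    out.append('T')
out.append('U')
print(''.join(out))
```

Execution trace: 'C' (try body) → 'G' (try body, no exception) → 'U' (after the try/except). Output: CGU

Answer: CGU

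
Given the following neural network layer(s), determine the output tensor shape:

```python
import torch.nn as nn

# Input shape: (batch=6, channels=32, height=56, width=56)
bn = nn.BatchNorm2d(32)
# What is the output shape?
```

Input: (6, 32, 56, 56) -> Output: (6, 32, 56, 56)

Answer: (6, 32, 56, 56)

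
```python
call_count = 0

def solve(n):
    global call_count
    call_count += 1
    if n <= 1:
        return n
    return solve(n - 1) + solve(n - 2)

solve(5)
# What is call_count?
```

Calls(n) = 1 + Calls(n-1) + Calls(n-2); Calls(0)=Calls(1)=1. For n=5 this gives 15.

Answer: 15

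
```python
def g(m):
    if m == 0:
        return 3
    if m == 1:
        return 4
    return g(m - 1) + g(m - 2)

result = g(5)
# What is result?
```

Build up from base cases: g(0)=3, g(1)=4, g(2)=7, g(3)=11, g(4)=18, g(5)=29

Answer: 29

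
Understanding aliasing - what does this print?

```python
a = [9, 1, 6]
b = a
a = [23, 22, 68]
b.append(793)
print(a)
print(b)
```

Key concept: rebinding vs mutation: a is rebound to a new list, b still points at the original.
Step by step:
`a = [9, 1, 6]` → a = [9, 1, 6]
`b = a` → b = [9, 1, 6] (same object as a)
`a = [23, 22, 68]` → a = [23, 22, 68]
`b.append(793)` → b = [9, 1, 6, 793]
`print(a)` → prints [23, 22, 68]
`print(b)` → prints [9, 1, 6, 793]

Answer:
[23, 22, 68]
[9, 1, 6, 793]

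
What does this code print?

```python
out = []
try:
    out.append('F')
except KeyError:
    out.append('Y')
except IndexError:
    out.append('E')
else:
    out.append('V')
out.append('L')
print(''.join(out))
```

Execution trace: 'F' (try body, no exception) → 'V' (else) → 'L' (after the try/except). Output: FVL

Answer: FVL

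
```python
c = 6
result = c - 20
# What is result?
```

Trace:
`c = 6` → c = 6
`result = c - 20` → result = -14
So result = -14

Answer: -14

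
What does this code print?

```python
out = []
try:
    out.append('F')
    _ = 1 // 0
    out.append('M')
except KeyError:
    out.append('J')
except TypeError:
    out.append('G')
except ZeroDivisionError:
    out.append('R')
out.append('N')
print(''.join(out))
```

Execution trace: 'F' (try body) → 'R' (except ZeroDivisionError) → 'N' (after the try/except). Output: FRN

Answer: FRN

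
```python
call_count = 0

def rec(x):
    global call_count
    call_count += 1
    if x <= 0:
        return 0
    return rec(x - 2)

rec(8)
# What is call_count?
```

Linear recursion stepping by 2: 5 calls from x=8 down to ≤0.

Answer: 5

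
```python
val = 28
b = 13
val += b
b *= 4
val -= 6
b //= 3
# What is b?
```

Trace:
`val = 28` → val = 28
`b = 13` → b = 13
`val += b` → val = 41
`b *= 4` → b = 52
`val -= 6` → val = 35
`b //= 3` → b = 17
So b = 17

Answer: 17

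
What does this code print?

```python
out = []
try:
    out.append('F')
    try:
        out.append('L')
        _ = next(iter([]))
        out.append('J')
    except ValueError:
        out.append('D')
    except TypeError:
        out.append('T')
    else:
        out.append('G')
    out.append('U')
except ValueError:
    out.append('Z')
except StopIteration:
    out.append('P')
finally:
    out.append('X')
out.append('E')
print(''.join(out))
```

Execution trace: 'F' (try body) → 'L' (inner try body) → 'P' (except StopIteration) → 'X' (finally) → 'E' (after the try/except). Output: FLPXE

Answer: FLPXE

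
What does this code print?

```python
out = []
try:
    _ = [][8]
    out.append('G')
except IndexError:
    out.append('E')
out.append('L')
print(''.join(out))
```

Execution trace: 'E' (except IndexError) → 'L' (after the try/except). Output: EL

Answer: EL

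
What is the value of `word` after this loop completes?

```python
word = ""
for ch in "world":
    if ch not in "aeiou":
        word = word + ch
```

Remove vowels from 'world'
`word` takes the values: "" → "w" → "wr" → "wrl" → "wrld"

Answer: "wrld"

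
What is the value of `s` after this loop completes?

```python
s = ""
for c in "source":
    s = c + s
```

Reverse 'source'
`s` takes the values: "" → "s" → "os" → "uos" → "ruos" → "cruos" → "ecruos"

Answer: "ecruos"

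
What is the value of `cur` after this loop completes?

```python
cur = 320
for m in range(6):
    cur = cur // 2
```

Halve 6 times: 320 // 2^6 = 5
`cur` takes the values: 320 → 160 → 80 → 40 → 20 → 10 → 5

Answer: 5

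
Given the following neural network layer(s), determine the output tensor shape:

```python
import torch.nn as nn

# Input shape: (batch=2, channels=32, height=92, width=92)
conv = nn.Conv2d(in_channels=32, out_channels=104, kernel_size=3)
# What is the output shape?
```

Input: (2, 32, 92, 92) -> Output: (2, 104, 90, 90)

Answer: (2, 104, 90, 90)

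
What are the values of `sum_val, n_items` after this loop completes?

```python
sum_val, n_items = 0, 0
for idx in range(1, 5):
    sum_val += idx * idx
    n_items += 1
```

Sum of squares and count
`sum_val, n_items` takes the values: (0, 0) → (1, 0) → (1, 1) → (5, 1) → (5, 2) → (14, 2) → (14, 3) → (30, 3) → (30, 4)

Answer: 30, 4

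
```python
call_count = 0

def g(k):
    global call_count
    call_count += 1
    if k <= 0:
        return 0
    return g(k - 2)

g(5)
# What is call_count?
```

Linear recursion stepping by 2: 4 calls from k=5 down to ≤0.

Answer: 4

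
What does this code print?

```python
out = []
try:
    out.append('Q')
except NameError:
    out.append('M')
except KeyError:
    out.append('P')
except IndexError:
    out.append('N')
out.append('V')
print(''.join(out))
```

Execution trace: 'Q' (try body, no exception) → 'V' (after the try/except). Output: QV

Answer: QV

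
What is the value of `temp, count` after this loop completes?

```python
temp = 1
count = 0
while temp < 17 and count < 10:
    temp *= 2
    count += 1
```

Double until >= 17 or 10 iterations
`temp, count` takes the values: (1, 0) → (2, 0) → (2, 1) → (4, 1) → (4, 2) → (8, 2) → (8, 3) → (16, 3) → (16, 4) → (32, 4) → (32, 5)

Answer: 32, 5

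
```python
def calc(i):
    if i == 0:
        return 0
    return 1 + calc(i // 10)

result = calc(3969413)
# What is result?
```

Count of digits of 3969413: 7

Answer: 7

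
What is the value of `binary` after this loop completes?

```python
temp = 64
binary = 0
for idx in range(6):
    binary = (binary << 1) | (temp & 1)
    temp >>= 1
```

Reverse lowest 6 bits of 64
`binary` takes the values: 0

Answer: 0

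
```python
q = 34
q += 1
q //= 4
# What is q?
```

Trace:
`q = 34` → q = 34
`q += 1` → q = 35
`q //= 4` → q = 8
So q = 8

Answer: 8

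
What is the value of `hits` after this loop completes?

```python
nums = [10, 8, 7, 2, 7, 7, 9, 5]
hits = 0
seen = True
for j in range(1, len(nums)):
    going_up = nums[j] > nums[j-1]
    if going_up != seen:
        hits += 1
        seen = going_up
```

Count direction changes in [10, 8, 7, 2, 7, 7, 9, 5]
`hits` takes the values: 0 → 1 → 2 → 3 → 4 → 5

Answer: 5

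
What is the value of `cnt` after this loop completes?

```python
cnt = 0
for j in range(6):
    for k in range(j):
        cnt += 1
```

Triangle number: 0+1+2+...+5
`cnt` takes the values: 0 → 1 → 2 → 3 → 4 → 5 → 6 → 7 → 8 → 9 → 10 → 11 → 12 → 13 → 14 → 15

Answer: 15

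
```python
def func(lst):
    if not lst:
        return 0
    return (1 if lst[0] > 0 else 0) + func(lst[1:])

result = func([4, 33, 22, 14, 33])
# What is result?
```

Count of positive elements in [4, 33, 22, 14, 33] = 5

Answer: 5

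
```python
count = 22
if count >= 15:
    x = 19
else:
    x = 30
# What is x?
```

Trace:
`count = 22` → count = 22
`if count >= 15: ...` → count >= 15 is True → x = 19
So x = 19

Answer: 19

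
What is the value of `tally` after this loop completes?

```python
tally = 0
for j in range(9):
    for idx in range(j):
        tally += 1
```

Triangle number: 0+1+2+...+8
`tally` takes the values: 0 → 1 → 2 → 3 → 4 → 5 → 6 → 7 → 8 → 9 → 10 → 11 → 12 → 13 → 14 → 15 → 16 → 17 → 18 → 19 → 20 → 21 → 22 → 23 → 24 → 25 → 26 → 27 → 28 → 29 → 30 → 31 → 32 → 33 → 34 → 35 → 36

Answer: 36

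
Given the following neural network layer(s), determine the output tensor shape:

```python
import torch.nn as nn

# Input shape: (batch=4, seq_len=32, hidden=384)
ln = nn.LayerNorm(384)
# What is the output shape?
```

Input: (4, 32, 384) -> Output: (4, 32, 384)

Answer: (4, 32, 384)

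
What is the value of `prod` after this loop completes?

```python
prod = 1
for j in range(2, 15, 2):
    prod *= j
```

Product of even numbers 2 to 14
`prod` takes the values: 1 → 2 → 8 → 48 → 384 → 3840 → 46080 → 645120

Answer: 645120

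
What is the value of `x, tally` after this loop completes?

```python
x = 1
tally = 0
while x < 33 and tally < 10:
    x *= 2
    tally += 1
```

Double until >= 33 or 10 iterations
`x, tally` takes the values: (1, 0) → (2, 0) → (2, 1) → (4, 1) → (4, 2) → (8, 2) → (8, 3) → (16, 3) → (16, 4) → (32, 4) → (32, 5) → (64, 5) → (64, 6)

Answer: 64, 6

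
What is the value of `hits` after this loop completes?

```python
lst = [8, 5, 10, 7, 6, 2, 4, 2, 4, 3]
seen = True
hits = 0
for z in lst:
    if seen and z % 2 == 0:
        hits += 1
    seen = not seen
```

Count even values at even positions
`hits` takes the values: 0 → 1 → 2 → 3 → 4 → 5

Answer: 5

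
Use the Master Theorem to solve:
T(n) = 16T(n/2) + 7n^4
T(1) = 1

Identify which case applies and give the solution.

a=16, b=2, f(n)=7n^4. log_2(16) = 4. Since c=4 = 4, Case 2 applies: T(n) = Θ(n^log_b(a) · log n) = O(n^4 log n).

Answer: O(n^4 log n) - Case 2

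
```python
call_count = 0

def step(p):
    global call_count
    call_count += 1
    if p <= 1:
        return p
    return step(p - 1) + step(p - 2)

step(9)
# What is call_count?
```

Calls(p) = 1 + Calls(p-1) + Calls(p-2); Calls(0)=Calls(1)=1. For p=9 this gives 109.

Answer: 109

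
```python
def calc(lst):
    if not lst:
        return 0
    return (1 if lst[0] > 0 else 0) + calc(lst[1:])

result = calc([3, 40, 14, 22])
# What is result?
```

Count of positive elements in [3, 40, 14, 22] = 4

Answer: 4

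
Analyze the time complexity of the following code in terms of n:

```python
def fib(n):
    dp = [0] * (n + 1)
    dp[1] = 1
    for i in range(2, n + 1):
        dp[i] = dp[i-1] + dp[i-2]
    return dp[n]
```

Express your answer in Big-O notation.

This is Dynamic programming Fibonacci. Time complexity: O(n).

Answer: O(n)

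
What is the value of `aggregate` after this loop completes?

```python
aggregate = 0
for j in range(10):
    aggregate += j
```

Sum of 0 to 9 = 45
`aggregate` takes the values: 0 → 1 → 3 → 6 → 10 → 15 → 21 → 28 → 36 → 45

Answer: 45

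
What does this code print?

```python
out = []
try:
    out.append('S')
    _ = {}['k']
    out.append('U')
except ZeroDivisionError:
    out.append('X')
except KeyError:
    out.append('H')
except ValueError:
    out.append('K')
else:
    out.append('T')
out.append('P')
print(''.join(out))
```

Execution trace: 'S' (try body) → 'H' (except KeyError) → 'P' (after the try/except). Output: SHP

Answer: SHP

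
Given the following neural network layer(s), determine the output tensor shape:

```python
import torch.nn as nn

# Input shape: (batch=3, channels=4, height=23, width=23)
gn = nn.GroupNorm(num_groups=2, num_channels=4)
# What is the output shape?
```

Input: (3, 4, 23, 23) -> Output: (3, 4, 23, 23)

Answer: (3, 4, 23, 23)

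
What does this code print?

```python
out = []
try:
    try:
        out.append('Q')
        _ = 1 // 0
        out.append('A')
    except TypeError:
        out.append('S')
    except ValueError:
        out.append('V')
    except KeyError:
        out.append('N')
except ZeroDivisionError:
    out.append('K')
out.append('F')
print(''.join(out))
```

Execution trace: 'Q' (try body) → 'K' (outer except ZeroDivisionError) → 'F' (after the try/except). Output: QKF

Answer: QKF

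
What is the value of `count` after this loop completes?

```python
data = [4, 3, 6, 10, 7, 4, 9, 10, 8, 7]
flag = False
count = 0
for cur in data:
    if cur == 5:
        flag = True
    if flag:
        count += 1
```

Count elements after first 5 in [4, 3, 6, 10, 7, 4, 9, 10, 8, 7]
`count` takes the values: 0

Answer: 0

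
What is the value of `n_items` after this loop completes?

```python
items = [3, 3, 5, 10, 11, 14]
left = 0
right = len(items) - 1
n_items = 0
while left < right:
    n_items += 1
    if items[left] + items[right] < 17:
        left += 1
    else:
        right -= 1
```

Steps to find pair summing to 17
`n_items` takes the values: 0 → 1 → 2 → 3 → 4 → 5

Answer: 5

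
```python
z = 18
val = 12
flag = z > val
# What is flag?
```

Trace:
`z = 18` → z = 18
`val = 12` → val = 12
`flag = z > val` → flag = True
So flag = True

Answer: True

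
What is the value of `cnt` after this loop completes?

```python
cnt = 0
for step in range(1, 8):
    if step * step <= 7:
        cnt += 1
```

Count numbers where step² ≤ 7
`cnt` takes the values: 0 → 1 → 2

Answer: 2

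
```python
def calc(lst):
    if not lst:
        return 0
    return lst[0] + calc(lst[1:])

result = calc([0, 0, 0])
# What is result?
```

0 + 0 + 0 + 0 = 0

Answer: 0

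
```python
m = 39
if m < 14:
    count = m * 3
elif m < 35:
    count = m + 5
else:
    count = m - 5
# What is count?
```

Trace:
`m = 39` → m = 39
`if m < 14: ...` → m < 14 is False, m < 35 is False, take else branch → count = 34
So count = 34

Answer: 34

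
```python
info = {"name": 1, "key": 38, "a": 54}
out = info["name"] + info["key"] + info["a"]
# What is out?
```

Trace:
`info = {"name": 1, "key": 38, "a": 54}` → info = {'name': 1, 'key': 38, 'a': 54}
`out = info["name"] + info["key"] + info["a"]` → out = 93
So out = 93

Answer: 93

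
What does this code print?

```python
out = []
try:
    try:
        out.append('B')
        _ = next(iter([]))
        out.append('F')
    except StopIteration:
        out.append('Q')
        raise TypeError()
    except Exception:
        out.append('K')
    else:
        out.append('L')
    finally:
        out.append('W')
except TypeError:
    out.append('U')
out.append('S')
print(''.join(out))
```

Execution trace: 'B' (inner try body) → 'Q' (inner except StopIteration) → 'W' (inner finally) → 'U' (outer except TypeError) → 'S' (after the try/except). Output: BQWUS

Answer: BQWUS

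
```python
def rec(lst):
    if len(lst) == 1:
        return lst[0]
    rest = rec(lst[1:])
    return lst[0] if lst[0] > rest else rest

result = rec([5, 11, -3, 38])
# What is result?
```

Recursive max over [5, 11, -3, 38] = 38

Answer: 38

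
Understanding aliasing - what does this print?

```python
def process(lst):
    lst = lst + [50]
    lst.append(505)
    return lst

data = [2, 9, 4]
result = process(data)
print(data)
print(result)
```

Key concept: rebinding parameter vs mutation.
Step by step:
`data = [2, 9, 4]` → data = [2, 9, 4]
`result = process(data)` → result = [2, 9, 4, 50, 505]
`print(data)` → prints [2, 9, 4]
`print(result)` → prints [2, 9, 4, 50, 505]

Answer:
[2, 9, 4]
[2, 9, 4, 50, 505]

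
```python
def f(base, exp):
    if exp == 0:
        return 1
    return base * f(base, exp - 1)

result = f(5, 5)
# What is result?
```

f(5, 5) = 5 * 5 * 5 * 5 * 5 = 3125

Answer: 3125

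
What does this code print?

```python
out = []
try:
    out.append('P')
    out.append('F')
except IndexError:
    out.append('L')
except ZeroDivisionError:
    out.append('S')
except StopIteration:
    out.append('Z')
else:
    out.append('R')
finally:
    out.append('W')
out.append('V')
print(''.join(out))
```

Execution trace: 'P' (try body) → 'F' (try body, no exception) → 'R' (else) → 'W' (finally) → 'V' (after the try/except). Output: PFRWV

Answer: PFRWV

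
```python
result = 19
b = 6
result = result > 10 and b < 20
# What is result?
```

Trace:
`result = 19` → result = 19
`b = 6` → b = 6
`result = result > 10 and b < 20` → result = True
So result = True

Answer: True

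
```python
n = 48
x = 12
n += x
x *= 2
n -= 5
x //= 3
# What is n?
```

Trace:
`n = 48` → n = 48
`x = 12` → x = 12
`n += x` → n = 60
`x *= 2` → x = 24
`n -= 5` → n = 55
`x //= 3` → x = 8
So n = 55

Answer: 55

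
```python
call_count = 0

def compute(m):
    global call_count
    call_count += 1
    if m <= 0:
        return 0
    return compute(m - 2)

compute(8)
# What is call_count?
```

Linear recursion stepping by 2: 5 calls from m=8 down to ≤0.

Answer: 5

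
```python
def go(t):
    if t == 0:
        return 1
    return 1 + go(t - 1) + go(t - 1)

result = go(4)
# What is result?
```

go(t) = 1 + 2·go(t-1), go(0)=1. Closed form: (1+1)·2^4 - 1 = 31.

Answer: 31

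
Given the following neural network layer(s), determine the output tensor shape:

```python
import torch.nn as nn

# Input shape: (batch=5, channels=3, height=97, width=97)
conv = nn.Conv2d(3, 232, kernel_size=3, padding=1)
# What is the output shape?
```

Input: (5, 3, 97, 97) -> Output: (5, 232, 97, 97)

Answer: (5, 232, 97, 97)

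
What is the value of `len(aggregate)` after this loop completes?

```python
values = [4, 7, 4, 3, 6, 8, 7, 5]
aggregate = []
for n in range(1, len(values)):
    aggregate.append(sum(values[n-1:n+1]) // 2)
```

Number of 2-element averages
`aggregate` takes the values: [] → [5] → [5, 5] → [5, 5, 3] → [5, 5, 3, 4] → [5, 5, 3, 4, 7] → [5, 5, 3, 4, 7, 7] → [5, 5, 3, 4, 7, 7, 6]
So `len(aggregate)` = 7

Answer: 7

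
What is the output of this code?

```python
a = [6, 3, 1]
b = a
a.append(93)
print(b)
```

Key concept: basic list aliasing.
Step by step:
`a = [6, 3, 1]` → a = [6, 3, 1]
`b = a` → b = [6, 3, 1] (same object as a)
`a.append(93)` → a = [6, 3, 1, 93] (same object as b); b = [6, 3, 1, 93] (same object as a)
`print(b)` → prints [6, 3, 1, 93]

Answer: [6, 3, 1, 93]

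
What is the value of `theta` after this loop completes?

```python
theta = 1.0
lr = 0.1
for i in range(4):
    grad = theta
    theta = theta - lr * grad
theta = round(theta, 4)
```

Gradient descent: w = 1.0 * (1 - 0.1)^4
`theta` takes the values: 1.0 → 0.9 → 0.81 → 0.729 → 0.6561

Answer: 0.6561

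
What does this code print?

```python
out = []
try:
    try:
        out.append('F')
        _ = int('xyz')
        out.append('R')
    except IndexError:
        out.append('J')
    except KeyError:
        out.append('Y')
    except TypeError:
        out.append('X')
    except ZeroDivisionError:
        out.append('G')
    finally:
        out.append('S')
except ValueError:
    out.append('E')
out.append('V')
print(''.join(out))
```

Execution trace: 'F' (try body) → 'S' (finally) → 'E' (outer except ValueError) → 'V' (after the try/except). Output: FSEV

Answer: FSEV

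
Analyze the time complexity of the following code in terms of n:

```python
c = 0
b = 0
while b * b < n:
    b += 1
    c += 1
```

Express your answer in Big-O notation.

Each loop level contributes: √n. Multiplying the contributions gives O(√n).

Answer: O(√n)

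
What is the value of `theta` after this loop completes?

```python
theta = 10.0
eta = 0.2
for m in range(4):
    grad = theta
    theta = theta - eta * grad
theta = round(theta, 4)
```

Gradient descent: w = 10.0 * (1 - 0.2)^4
`theta` takes the values: 10.0 → 8.0 → 6.4 → 5.12 → 4.096

Answer: 4.096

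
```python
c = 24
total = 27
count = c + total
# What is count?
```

Trace:
`c = 24` → c = 24
`total = 27` → total = 27
`count = c + total` → count = 51
So count = 51

Answer: 51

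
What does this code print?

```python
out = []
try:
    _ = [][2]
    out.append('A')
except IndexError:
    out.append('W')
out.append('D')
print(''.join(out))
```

Execution trace: 'W' (except IndexError) → 'D' (after the try/except). Output: WD

Answer: WD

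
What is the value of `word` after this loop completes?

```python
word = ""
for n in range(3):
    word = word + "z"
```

Repeat 'z' 3 times
`word` takes the values: "" → "z" → "zz" → "zzz"

Answer: "zzz"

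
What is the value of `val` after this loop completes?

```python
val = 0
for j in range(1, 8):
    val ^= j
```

XOR of 1 to 7
`val` takes the values: 0 → 1 → 3 → 0 → 4 → 1 → 7 → 0

Answer: 0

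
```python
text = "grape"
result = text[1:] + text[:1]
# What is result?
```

Trace:
`text = "grape"` → text = 'grape'
`result = text[1:] + text[:1]` → result = 'rapeg'
So result = 'rapeg'

Answer: 'rapeg'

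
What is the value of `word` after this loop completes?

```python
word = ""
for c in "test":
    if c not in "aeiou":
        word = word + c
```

Remove vowels from 'test'
`word` takes the values: "" → "t" → "ts" → "tst"

Answer: "tst"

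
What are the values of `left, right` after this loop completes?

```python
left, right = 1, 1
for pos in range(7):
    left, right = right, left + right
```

Fibonacci: after 7 iterations
`left, right` takes the values: (1, 1) → (1, 2) → (2, 3) → (3, 5) → (5, 8) → (8, 13) → (13, 21) → (21, 34)

Answer: 21, 34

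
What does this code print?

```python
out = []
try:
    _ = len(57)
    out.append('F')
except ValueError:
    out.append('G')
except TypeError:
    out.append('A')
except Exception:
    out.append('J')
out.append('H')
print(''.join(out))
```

Execution trace: 'A' (except TypeError) → 'H' (after the try/except). Output: AH

Answer: AH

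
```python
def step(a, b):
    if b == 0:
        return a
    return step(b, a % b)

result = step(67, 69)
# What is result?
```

step(67, 69) -> step(69, 67) -> step(67, 2) -> step(2, 1) -> step(1, 0) -> 1

Answer: 1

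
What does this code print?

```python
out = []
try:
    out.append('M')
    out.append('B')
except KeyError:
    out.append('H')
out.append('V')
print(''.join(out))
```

Execution trace: 'M' (try body) → 'B' (try body, no exception) → 'V' (after the try/except). Output: MBV

Answer: MBV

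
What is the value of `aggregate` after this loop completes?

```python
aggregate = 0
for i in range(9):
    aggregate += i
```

Sum of 0 to 8 = 36
`aggregate` takes the values: 0 → 1 → 3 → 6 → 10 → 15 → 21 → 28 → 36

Answer: 36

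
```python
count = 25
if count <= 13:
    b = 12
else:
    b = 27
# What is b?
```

Trace:
`count = 25` → count = 25
`if count <= 13: ...` → count <= 13 is False, take else branch → b = 27
So b = 27

Answer: 27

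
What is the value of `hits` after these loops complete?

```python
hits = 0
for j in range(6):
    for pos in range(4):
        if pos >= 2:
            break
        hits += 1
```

Inner breaks at 2, outer runs 6 times
`hits` takes the values: 0 → 1 → 2 → 3 → 4 → 5 → 6 → 7 → 8 → 9 → 10 → 11 → 12

Answer: 12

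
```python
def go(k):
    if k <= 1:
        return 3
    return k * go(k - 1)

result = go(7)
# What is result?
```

go(7) = 7 * 6 * 5 * 4 * 3 * 2 * 3 = 15120

Answer: 15120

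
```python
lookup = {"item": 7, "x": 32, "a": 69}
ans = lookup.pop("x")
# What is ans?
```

Trace:
`lookup = {"item": 7, "x": 32, "a": 69}` → lookup = {'item': 7, 'x': 32, 'a': 69}
`ans = lookup.pop("x")` → lookup = {'item': 7, 'a': 69}; ans = 32
So ans = 32

Answer: 32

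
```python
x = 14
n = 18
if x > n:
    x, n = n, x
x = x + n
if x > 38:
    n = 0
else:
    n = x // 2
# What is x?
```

Trace:
`x = 14` → x = 14
`n = 18` → n = 18
`if x > n: ...` → x > n is False → no variable changes
`x = x + n` → x = 32
`if x > 38: ...` → x > 38 is False, take else branch → n = 16
So x = 32

Answer: 32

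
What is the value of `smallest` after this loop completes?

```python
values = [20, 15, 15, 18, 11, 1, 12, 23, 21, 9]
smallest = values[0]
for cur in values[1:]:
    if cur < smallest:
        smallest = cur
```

Minimum of [20, 15, 15, 18, 11, 1, 12, 23, 21, 9]
`smallest` takes the values: 20 → 15 → 11 → 1

Answer: 1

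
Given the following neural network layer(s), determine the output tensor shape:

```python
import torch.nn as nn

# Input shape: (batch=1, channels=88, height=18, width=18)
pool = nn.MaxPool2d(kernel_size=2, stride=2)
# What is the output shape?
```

Input: (1, 88, 18, 18) -> Output: (1, 88, 9, 9)

Answer: (1, 88, 9, 9)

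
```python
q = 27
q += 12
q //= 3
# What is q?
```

Trace:
`q = 27` → q = 27
`q += 12` → q = 39
`q //= 3` → q = 13
So q = 13

Answer: 13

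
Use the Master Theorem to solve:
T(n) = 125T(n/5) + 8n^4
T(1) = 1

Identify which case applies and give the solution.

a=125, b=5, f(n)=8n^4. log_5(125) = 3. Since c=4 > 3 and the regularity condition holds (125(n/5)^4 = (125/5^4)n^4 with 125/5^4 < 1), Case 3 applies: T(n) = Θ(f(n)) = O(n^4).

Answer: O(n^4) - Case 3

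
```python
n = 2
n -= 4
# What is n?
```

Trace:
`n = 2` → n = 2
`n -= 4` → n = -2
So n = -2

Answer: -2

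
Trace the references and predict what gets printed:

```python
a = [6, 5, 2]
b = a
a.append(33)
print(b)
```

Key concept: basic list aliasing.
Step by step:
`a = [6, 5, 2]` → a = [6, 5, 2]
`b = a` → b = [6, 5, 2] (same object as a)
`a.append(33)` → a = [6, 5, 2, 33] (same object as b); b = [6, 5, 2, 33] (same object as a)
`print(b)` → prints [6, 5, 2, 33]

Answer: [6, 5, 2, 33]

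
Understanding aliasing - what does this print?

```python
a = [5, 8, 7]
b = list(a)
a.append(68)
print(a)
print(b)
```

Key concept: list() constructor creates copy.
Step by step:
`a = [5, 8, 7]` → a = [5, 8, 7]
`b = list(a)` → b = [5, 8, 7]
`a.append(68)` → a = [5, 8, 7, 68]
`print(a)` → prints [5, 8, 7, 68]
`print(b)` → prints [5, 8, 7]

Answer:
[5, 8, 7, 68]
[5, 8, 7]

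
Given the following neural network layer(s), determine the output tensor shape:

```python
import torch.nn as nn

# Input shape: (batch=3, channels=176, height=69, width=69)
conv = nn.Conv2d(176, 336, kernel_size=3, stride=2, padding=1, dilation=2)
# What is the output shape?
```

Input: (3, 176, 69, 69) -> Output: (3, 336, 34, 34)

Answer: (3, 336, 34, 34)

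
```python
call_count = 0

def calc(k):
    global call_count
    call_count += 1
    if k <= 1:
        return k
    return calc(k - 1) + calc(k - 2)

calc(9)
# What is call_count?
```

Calls(k) = 1 + Calls(k-1) + Calls(k-2); Calls(0)=Calls(1)=1. For k=9 this gives 109.

Answer: 109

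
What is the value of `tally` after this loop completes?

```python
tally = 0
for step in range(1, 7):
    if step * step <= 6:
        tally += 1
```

Count numbers where step² ≤ 6
`tally` takes the values: 0 → 1 → 2

Answer: 2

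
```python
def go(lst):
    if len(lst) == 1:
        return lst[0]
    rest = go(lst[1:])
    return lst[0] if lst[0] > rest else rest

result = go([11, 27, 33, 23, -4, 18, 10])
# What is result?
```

Recursive max over [11, 27, 33, 23, -4, 18, 10] = 33

Answer: 33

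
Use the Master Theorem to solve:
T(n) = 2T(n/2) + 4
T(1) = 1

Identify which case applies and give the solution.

a=2, b=2, f(n)=4. log_2(2) = 1. Since c=0 < 1, Case 1 applies: T(n) = Θ(n^log_b(a)) = O(n).

Answer: O(n) - Case 1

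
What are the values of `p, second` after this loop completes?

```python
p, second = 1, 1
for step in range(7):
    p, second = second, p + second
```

Fibonacci: after 7 iterations
`p, second` takes the values: (1, 1) → (1, 2) → (2, 3) → (3, 5) → (5, 8) → (8, 13) → (13, 21) → (21, 34)

Answer: 21, 34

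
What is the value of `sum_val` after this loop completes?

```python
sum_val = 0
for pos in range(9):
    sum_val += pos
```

Sum of 0 to 8 = 36
`sum_val` takes the values: 0 → 1 → 3 → 6 → 10 → 15 → 21 → 28 → 36

Answer: 36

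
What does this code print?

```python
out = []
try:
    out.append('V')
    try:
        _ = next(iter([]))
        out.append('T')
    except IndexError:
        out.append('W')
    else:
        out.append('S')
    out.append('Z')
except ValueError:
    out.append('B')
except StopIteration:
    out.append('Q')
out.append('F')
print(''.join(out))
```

Execution trace: 'V' (try body) → 'Q' (except StopIteration) → 'F' (after the try/except). Output: VQF

Answer: VQF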